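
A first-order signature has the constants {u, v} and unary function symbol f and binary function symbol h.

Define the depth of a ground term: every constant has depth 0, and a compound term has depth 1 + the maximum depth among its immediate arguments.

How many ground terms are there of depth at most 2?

Write N_k for the number of ground terms of depth ≤ k. A term of depth ≤ k is either a constant or a function symbol applied to arguments of depth ≤ k−1, so N_k = 2 + N_{k-1} + N_{k-1}^2.
N_0 = 2
N_1 = 2 + 2 + 2^2 = 8
N_2 = 2 + 8 + 8^2 = 74

74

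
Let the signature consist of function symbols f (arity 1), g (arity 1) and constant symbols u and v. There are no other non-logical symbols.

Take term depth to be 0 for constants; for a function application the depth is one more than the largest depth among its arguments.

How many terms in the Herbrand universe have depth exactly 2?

8

Let N_k = |{terms of depth ≤ k}|. Then N_0 = 2 and N_k = 2 + N_{k-1} + N_{k-1} for k ≥ 1 (one summand per function symbol, arity giving the exponent).
N_0 = 2
N_1 = 2 + 2 + 2 = 6
N_2 = 2 + 6 + 6 = 14
Terms of depth exactly 2: N_2 − N_1 = 14 − 6 = 8.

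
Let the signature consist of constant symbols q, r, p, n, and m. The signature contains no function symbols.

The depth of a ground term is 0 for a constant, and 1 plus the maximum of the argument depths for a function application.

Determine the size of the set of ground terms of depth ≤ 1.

With no function symbols every ground term is a constant, so there are exactly 5 ground terms at every depth bound.
N_0 = 5
N_1 = 5

5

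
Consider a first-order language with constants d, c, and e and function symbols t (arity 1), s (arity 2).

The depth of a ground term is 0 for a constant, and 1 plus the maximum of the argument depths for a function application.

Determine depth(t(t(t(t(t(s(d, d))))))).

depth(s(d, d)) = 1 + max(0, 0) = 1
depth(t(s(d, d))) = 1 + depth(s(d, d)) = 1 + 1 = 2
depth(t(t(s(d, d)))) = 1 + depth(t(s(d, d))) = 1 + 2 = 3
depth(t(t(t(s(d, d))))) = 1 + depth(t(t(s(d, d)))) = 1 + 3 = 4
depth(t(t(t(t(s(d, d)))))) = 1 + depth(t(t(t(s(d, d))))) = 1 + 4 = 5
depth(t(t(t(t(t(s(d, d))))))) = 1 + depth(t(t(t(t(s(d, d)))))) = 1 + 5 = 6

6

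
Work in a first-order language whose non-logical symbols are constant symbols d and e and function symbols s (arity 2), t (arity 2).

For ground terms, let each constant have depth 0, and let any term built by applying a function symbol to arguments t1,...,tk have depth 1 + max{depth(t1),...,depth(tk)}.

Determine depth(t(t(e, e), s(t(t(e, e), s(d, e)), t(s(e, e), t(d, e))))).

depth(t(e, e)) = 1 + max(0, 0) = 1
depth(s(d, e)) = 1 + max(0, 0) = 1
depth(t(t(e, e), s(d, e))) = 1 + max(1, 1) = 2
depth(s(e, e)) = 1 + max(0, 0) = 1
depth(t(d, e)) = 1 + max(0, 0) = 1
depth(t(s(e, e), t(d, e))) = 1 + max(1, 1) = 2
depth(s(t(t(e, e), s(d, e)), t(s(e, e), t(d, e)))) = 1 + max(2, 2) = 3
depth(t(t(e, e), s(t(t(e, e), s(d, e)), t(s(e, e), t(d, e))))) = 1 + max(1, 3) = 4

4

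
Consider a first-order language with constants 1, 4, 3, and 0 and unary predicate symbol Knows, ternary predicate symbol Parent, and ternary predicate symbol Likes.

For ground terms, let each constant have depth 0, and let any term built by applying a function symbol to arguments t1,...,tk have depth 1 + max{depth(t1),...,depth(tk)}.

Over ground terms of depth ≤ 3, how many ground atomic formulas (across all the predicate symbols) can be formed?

132

First count ground terms of depth ≤ 3.
With no function symbols every ground term is a constant, so there are exactly 4 ground terms at every depth bound.
N_0 = 4
N_1 = 4
N_2 = 4
N_3 = 4
Explicitly: 1, 4, 3, 0.
So |H| = 4.
For each predicate symbol, the number of ground atoms is |H| raised to its arity; summing:
  Knows: 4;  Parent: 4^3 = 64;  Likes: 4^3 = 64
Total ground atoms: 4 + 64 + 64 = 132.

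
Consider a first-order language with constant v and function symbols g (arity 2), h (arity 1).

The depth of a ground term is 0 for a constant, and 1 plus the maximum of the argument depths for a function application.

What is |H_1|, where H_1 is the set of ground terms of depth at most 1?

Write N_k for the number of ground terms of depth ≤ k. A term of depth ≤ k is either a constant or a function symbol applied to arguments of depth ≤ k−1, so N_k = 1 + N_{k-1}^2 + N_{k-1}.
N_0 = 1
N_1 = 1 + 1^2 + 1 = 3

3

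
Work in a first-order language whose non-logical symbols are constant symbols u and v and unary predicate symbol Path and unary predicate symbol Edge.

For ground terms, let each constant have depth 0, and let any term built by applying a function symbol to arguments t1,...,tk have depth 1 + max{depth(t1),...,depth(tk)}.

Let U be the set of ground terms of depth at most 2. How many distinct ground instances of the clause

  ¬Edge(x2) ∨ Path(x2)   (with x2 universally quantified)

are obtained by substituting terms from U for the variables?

2

Ground terms of depth ≤ 2:
  With no function symbols every ground term is a constant, so there are exactly 2 ground terms at every depth bound.
  N_0 = 2
  N_1 = 2
  N_2 = 2
So there are 2 ground terms available for substitution.
The clause has 1 distinct variable (x2), which appears in the body. In the free term algebra distinct substitutions yield syntactically distinct ground instances.
Number of ground instances = 2.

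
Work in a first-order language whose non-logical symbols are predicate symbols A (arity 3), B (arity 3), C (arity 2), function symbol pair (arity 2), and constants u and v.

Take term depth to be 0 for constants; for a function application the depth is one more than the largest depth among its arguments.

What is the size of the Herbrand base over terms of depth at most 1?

First count ground terms of depth ≤ 1.
Write N_k for the number of ground terms of depth ≤ k. A term of depth ≤ k is either a constant or a function symbol applied to arguments of depth ≤ k−1, so N_k = 2 + N_{k-1}^2.
N_0 = 2
N_1 = 2 + 2^2 = 6
Explicitly: u, v, pair(u, u), pair(u, v), pair(v, u), pair(v, v).
So |H| = 6.
For each predicate symbol, the number of ground atoms is |H| raised to its arity; summing:
  A: 6^3 = 216;  B: 6^3 = 216;  C: 6^2 = 36
Total ground atoms: 216 + 216 + 36 = 468.

468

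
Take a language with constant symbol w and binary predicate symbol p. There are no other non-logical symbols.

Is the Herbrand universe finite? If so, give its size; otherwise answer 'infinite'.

There are no function symbols, so the only ground term is the single constant.
The Herbrand universe is {w}, finite with 1 element.

1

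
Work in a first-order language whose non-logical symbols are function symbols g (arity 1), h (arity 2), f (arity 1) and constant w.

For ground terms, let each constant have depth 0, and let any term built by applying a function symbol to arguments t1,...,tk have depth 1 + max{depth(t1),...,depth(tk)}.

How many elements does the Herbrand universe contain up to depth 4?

Write N_k for the number of ground terms of depth ≤ k. A term of depth ≤ k is either a constant or a function symbol applied to arguments of depth ≤ k−1, so N_k = 1 + N_{k-1} + N_{k-1}^2 + N_{k-1}.
N_0 = 1
N_1 = 1 + 1 + 1^2 + 1 = 4
N_2 = 1 + 4 + 4^2 + 4 = 25
N_3 = 1 + 25 + 25^2 + 25 = 676
N_4 = 1 + 676 + 676^2 + 676 = 458329

458329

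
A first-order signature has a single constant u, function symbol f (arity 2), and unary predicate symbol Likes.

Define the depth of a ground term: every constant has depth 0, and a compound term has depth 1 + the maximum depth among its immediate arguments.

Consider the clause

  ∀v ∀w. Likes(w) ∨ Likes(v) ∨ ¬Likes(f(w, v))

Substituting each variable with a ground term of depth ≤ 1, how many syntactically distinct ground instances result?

4

Ground terms of depth ≤ 1:
  Let N_k count ground terms of depth at most k. Each non-constant term of depth ≤ k is some function symbol applied to depth-≤(k−1) arguments, giving N_k = 1 + N_{k-1}^2.
  N_0 = 1
  N_1 = 1 + 1^2 = 2
  Explicitly: u, f(u, u).
So there are 2 ground terms available for substitution.
Each of v, w ranges independently over the available ground terms, and distinct assignments produce distinct instances.
Number of ground instances = 2^2 = 4.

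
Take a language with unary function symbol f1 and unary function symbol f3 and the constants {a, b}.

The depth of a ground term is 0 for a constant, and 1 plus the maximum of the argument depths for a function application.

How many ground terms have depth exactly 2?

8

Let N_k count ground terms of depth at most k. Each non-constant term of depth ≤ k is some function symbol applied to depth-≤(k−1) arguments, giving N_k = 2 + N_{k-1} + N_{k-1}.
N_0 = 2
N_1 = 2 + 2 + 2 = 6
N_2 = 2 + 6 + 6 = 14
Terms of depth exactly 2: N_2 − N_1 = 14 − 6 = 8.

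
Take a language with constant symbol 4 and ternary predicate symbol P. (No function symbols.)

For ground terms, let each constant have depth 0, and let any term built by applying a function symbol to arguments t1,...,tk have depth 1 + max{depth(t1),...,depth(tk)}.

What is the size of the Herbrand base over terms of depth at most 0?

1

First count ground terms of depth ≤ 0.
With no function symbols every ground term is a constant, so there is exactly 1 ground term at every depth bound.
N_0 = 1
Explicitly: 4.
So |H| = 1.
Each predicate of arity r yields |H|^r ground atoms (one per choice of an r-tuple from H):
  P: 1^3 = 1
Total ground atoms: 1.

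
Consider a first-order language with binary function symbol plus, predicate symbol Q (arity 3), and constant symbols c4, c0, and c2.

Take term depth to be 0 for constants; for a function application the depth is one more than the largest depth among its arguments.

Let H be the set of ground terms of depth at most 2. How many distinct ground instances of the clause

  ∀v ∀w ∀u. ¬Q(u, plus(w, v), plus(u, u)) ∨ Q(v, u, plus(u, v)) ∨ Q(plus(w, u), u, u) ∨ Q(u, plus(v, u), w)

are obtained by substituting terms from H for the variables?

Ground terms of depth ≤ 2:
  Let N_k = |{terms of depth ≤ k}|. Then N_0 = 3 and N_k = 3 + N_{k-1}^2 for k ≥ 1 (one summand per function symbol, arity giving the exponent).
  N_0 = 3
  N_1 = 3 + 3^2 = 12
  N_2 = 3 + 12^2 = 147
So there are 147 ground terms available for substitution.
The body mentions every one of the 3 quantified variables; since ground terms form a free algebra, no two substitutions collapse to the same formula.
Number of ground instances = 147^3 = 3176523.

3176523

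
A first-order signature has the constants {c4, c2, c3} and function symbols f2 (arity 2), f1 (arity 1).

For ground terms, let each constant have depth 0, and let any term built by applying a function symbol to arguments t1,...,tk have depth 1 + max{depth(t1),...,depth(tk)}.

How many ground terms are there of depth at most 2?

Count level by level. With function symbols f2/2, f1/1, the terms of depth ≤ k are the 3 constants together with each function applied to depth-≤(k−1) tuples, so N_k = 3 + N_{k-1}^2 + N_{k-1}.
N_0 = 3
N_1 = 3 + 3^2 + 3 = 15
N_2 = 3 + 15^2 + 15 = 243

243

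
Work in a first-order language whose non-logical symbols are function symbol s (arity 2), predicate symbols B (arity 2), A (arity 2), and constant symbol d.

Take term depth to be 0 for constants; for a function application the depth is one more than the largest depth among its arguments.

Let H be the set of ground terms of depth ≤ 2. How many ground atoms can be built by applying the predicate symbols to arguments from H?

First count ground terms of depth ≤ 2.
Count level by level. With function symbols s/2, the terms of depth ≤ k are the 1 constant together with each function applied to depth-≤(k−1) tuples, so N_k = 1 + N_{k-1}^2.
N_0 = 1
N_1 = 1 + 1^2 = 2
N_2 = 1 + 2^2 = 5
So |H| = 5.
Each predicate of arity r yields |H|^r ground atoms (one per choice of an r-tuple from H):
  B: 5^2 = 25;  A: 5^2 = 25
Total ground atoms: 25 + 25 = 50.

50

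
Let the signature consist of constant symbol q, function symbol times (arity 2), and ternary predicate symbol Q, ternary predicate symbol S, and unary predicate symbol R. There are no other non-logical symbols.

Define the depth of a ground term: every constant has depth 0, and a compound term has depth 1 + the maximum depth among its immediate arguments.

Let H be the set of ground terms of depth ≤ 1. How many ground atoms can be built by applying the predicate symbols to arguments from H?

First count ground terms of depth ≤ 1.
Count level by level. With function symbols times/2, the terms of depth ≤ k are the 1 constant together with each function applied to depth-≤(k−1) tuples, so N_k = 1 + N_{k-1}^2.
N_0 = 1
N_1 = 1 + 1^2 = 2
Explicitly: q, times(q, q).
So |H| = 2.
Ground atoms are formed by filling each argument slot of a predicate with a term from H, so an r-ary predicate gives |H|^r atoms:
  Q: 2^3 = 8;  S: 2^3 = 8;  R: 2
Total ground atoms: 8 + 8 + 2 = 18.

18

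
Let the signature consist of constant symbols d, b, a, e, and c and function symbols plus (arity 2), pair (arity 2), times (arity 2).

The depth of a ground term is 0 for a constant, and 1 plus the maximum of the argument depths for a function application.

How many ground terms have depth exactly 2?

Let N_k count ground terms of depth at most k. Each non-constant term of depth ≤ k is some function symbol applied to depth-≤(k−1) arguments, giving N_k = 5 + N_{k-1}^2 + N_{k-1}^2 + N_{k-1}^2.
N_0 = 5
N_1 = 5 + 5^2 + 5^2 + 5^2 = 80
N_2 = 5 + 80^2 + 80^2 + 80^2 = 19205
Terms of depth exactly 2: N_2 − N_1 = 19205 − 80 = 19125.

19125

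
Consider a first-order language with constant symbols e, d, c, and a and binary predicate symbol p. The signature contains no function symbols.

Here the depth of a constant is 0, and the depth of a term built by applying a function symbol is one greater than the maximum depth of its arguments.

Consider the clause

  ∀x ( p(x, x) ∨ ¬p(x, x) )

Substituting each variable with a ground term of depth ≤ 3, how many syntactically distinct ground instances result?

4

Ground terms of depth ≤ 3:
  With no function symbols every ground term is a constant, so there are exactly 4 ground terms at every depth bound.
  N_0 = 4
  N_1 = 4
  N_2 = 4
  N_3 = 4
  Explicitly: e, d, c, a.
So there are 4 ground terms available for substitution.
The body mentions the single quantified variable x; since ground terms form a free algebra, no two substitutions collapse to the same formula.
Number of ground instances = 4.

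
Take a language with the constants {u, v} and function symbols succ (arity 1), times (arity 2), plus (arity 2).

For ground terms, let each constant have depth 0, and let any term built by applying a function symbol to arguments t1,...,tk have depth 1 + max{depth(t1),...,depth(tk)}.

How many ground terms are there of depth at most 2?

302

Count level by level. With function symbols succ/1, times/2, plus/2, the terms of depth ≤ k are the 2 constants together with each function applied to depth-≤(k−1) tuples, so N_k = 2 + N_{k-1} + N_{k-1}^2 + N_{k-1}^2.
N_0 = 2
N_1 = 2 + 2 + 2^2 + 2^2 = 12
N_2 = 2 + 12 + 12^2 + 12^2 = 302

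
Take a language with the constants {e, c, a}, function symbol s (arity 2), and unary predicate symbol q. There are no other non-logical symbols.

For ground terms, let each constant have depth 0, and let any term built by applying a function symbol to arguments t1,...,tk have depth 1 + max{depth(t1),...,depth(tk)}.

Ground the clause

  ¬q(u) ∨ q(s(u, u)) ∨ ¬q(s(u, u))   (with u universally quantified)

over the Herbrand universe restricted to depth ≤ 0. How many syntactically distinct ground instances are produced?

3

Ground terms of depth ≤ 0:
  Let N_k = |{terms of depth ≤ k}|. Then N_0 = 3 and N_k = 3 + N_{k-1}^2 for k ≥ 1 (one summand per function symbol, arity giving the exponent).
  N_0 = 3
  Explicitly: e, c, a.
So there are 3 ground terms available for substitution.
There is 1 variable to instantiate (u),  occurring in at least one literal, so different choices give different ground instances.
Number of ground instances = 3.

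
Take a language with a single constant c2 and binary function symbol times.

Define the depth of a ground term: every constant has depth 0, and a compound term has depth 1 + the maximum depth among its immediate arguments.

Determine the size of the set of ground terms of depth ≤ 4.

Let N_k count ground terms of depth at most k. Each non-constant term of depth ≤ k is some function symbol applied to depth-≤(k−1) arguments, giving N_k = 1 + N_{k-1}^2.
N_0 = 1
N_1 = 1 + 1^2 = 2
N_2 = 1 + 2^2 = 5
N_3 = 1 + 5^2 = 26
N_4 = 1 + 26^2 = 677

677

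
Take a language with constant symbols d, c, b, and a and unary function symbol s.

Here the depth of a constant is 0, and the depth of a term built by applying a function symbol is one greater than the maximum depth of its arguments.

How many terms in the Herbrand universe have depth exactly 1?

4

Write N_k for the number of ground terms of depth ≤ k. A term of depth ≤ k is either a constant or a function symbol applied to arguments of depth ≤ k−1, so N_k = 4 + N_{k-1}.
N_0 = 4
N_1 = 4 + 4 = 8
Terms of depth exactly 1: N_1 − N_0 = 8 − 4 = 4.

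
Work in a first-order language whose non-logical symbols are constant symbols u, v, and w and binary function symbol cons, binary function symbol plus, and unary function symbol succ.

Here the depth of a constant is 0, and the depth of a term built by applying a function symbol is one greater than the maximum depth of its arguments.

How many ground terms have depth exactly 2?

1155

Let N_k = |{terms of depth ≤ k}|. Then N_0 = 3 and N_k = 3 + N_{k-1}^2 + N_{k-1}^2 + N_{k-1} for k ≥ 1 (one summand per function symbol, arity giving the exponent).
N_0 = 3
N_1 = 3 + 3^2 + 3^2 + 3 = 24
N_2 = 3 + 24^2 + 24^2 + 24 = 1179
Terms of depth exactly 2: N_2 − N_1 = 1179 − 24 = 1155.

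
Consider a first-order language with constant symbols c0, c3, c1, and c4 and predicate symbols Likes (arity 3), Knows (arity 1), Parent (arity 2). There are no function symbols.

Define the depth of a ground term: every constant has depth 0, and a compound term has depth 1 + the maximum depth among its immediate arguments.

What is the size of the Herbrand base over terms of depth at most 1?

First count ground terms of depth ≤ 1.
With no function symbols every ground term is a constant, so there are exactly 4 ground terms at every depth bound.
N_0 = 4
N_1 = 4
Explicitly: c0, c3, c1, c4.
So |H| = 4.
A ground atom is a predicate applied to a tuple of terms from H, so the count is the sum over predicates of |H|^arity:
  Likes: 4^3 = 64;  Knows: 4;  Parent: 4^2 = 16
Total ground atoms: 64 + 4 + 16 = 84.

84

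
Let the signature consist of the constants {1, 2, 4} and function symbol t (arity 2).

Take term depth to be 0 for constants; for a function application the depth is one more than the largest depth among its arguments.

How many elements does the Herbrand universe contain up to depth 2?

147

Let N_k = |{terms of depth ≤ k}|. Then N_0 = 3 and N_k = 3 + N_{k-1}^2 for k ≥ 1 (one summand per function symbol, arity giving the exponent).
N_0 = 3
N_1 = 3 + 3^2 = 12
N_2 = 3 + 12^2 = 147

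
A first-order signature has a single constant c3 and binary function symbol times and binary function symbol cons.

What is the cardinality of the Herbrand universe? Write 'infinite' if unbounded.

The signature has at least one function symbol (times, arity 2) and at least one constant (c3).
Iterating times gives infinitely many distinct ground terms: c3, times(c3, c3), times(times(c3, c3), times(c3, c3)), ...
So the Herbrand universe is infinite.

infinite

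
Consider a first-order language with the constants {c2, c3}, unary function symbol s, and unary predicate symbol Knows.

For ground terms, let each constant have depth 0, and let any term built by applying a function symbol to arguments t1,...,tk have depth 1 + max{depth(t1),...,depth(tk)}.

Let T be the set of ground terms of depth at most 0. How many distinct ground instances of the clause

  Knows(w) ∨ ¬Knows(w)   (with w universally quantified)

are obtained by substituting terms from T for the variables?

2

Ground terms of depth ≤ 0:
  Let N_k = |{terms of depth ≤ k}|. Then N_0 = 2 and N_k = 2 + N_{k-1} for k ≥ 1 (one summand per function symbol, arity giving the exponent).
  N_0 = 2
  Explicitly: c2, c3.
So there are 2 ground terms available for substitution.
The body mentions the single quantified variable w; since ground terms form a free algebra, no two substitutions collapse to the same formula.
Number of ground instances = 2.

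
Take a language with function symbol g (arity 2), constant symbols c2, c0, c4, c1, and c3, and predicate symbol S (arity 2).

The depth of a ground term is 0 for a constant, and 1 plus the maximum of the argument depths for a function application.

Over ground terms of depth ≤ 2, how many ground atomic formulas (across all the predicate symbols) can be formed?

819025

First count ground terms of depth ≤ 2.
Let N_k = |{terms of depth ≤ k}|. Then N_0 = 5 and N_k = 5 + N_{k-1}^2 for k ≥ 1 (one summand per function symbol, arity giving the exponent).
N_0 = 5
N_1 = 5 + 5^2 = 30
N_2 = 5 + 30^2 = 905
So |H| = 905.
Each predicate of arity r yields |H|^r ground atoms (one per choice of an r-tuple from H):
  S: 905^2 = 819025
Total ground atoms: 819025.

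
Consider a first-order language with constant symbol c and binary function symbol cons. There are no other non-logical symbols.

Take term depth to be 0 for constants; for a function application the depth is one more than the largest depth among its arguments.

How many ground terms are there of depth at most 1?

2

Let N_k count ground terms of depth at most k. Each non-constant term of depth ≤ k is some function symbol applied to depth-≤(k−1) arguments, giving N_k = 1 + N_{k-1}^2.
N_0 = 1
N_1 = 1 + 1^2 = 2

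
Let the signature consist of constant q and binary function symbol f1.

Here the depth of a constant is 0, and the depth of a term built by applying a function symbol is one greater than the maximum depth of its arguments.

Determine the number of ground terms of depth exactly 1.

Write N_k for the number of ground terms of depth ≤ k. A term of depth ≤ k is either a constant or a function symbol applied to arguments of depth ≤ k−1, so N_k = 1 + N_{k-1}^2.
N_0 = 1
N_1 = 1 + 1^2 = 2
Terms of depth exactly 1: N_1 − N_0 = 2 − 1 = 1.

1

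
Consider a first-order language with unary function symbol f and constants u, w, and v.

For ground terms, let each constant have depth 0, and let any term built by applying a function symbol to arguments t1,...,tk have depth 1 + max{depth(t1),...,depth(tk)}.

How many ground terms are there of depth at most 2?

9

Let N_k count ground terms of depth at most k. Each non-constant term of depth ≤ k is some function symbol applied to depth-≤(k−1) arguments, giving N_k = 3 + N_{k-1}.
N_0 = 3
N_1 = 3 + 3 = 6
N_2 = 3 + 6 = 9
Explicitly: u, w, v, f(u), f(w), f(v), f(f(u)), f(f(w)), f(f(v)).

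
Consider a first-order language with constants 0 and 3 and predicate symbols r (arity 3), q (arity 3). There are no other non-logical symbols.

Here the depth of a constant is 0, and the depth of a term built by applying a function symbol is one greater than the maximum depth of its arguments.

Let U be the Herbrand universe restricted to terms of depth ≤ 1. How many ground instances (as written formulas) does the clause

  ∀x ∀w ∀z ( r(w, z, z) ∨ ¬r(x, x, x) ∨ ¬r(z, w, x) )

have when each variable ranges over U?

8

Ground terms of depth ≤ 1:
  With no function symbols every ground term is a constant, so there are exactly 2 ground terms at every depth bound.
  N_0 = 2
  N_1 = 2
  Explicitly: 0, 3.
So there are 2 ground terms available for substitution.
Each of x, w, z ranges independently over the available ground terms, and distinct assignments produce distinct instances.
Number of ground instances = 2^3 = 8.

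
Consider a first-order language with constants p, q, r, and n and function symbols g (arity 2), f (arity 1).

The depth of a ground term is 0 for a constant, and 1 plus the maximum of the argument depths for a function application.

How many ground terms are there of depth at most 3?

Let N_k = |{terms of depth ≤ k}|. Then N_0 = 4 and N_k = 4 + N_{k-1}^2 + N_{k-1} for k ≥ 1 (one summand per function symbol, arity giving the exponent).
N_0 = 4
N_1 = 4 + 4^2 + 4 = 24
N_2 = 4 + 24^2 + 24 = 604
N_3 = 4 + 604^2 + 604 = 365424

365424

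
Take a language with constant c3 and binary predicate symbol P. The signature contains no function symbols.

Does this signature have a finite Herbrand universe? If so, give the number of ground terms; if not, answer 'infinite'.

1

There are no function symbols, so the only ground term is the single constant.
The Herbrand universe is {c3}, finite with 1 element.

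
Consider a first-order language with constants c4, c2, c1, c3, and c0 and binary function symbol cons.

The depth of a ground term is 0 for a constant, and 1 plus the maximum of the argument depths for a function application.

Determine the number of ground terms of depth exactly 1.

Let N_k count ground terms of depth at most k. Each non-constant term of depth ≤ k is some function symbol applied to depth-≤(k−1) arguments, giving N_k = 5 + N_{k-1}^2.
N_0 = 5
N_1 = 5 + 5^2 = 30
Terms of depth exactly 1: N_1 − N_0 = 30 − 5 = 25.

25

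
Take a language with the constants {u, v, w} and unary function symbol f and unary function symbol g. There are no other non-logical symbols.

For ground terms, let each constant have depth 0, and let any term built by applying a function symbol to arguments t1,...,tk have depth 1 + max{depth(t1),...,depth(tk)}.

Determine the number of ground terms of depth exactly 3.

Let N_k count ground terms of depth at most k. Each non-constant term of depth ≤ k is some function symbol applied to depth-≤(k−1) arguments, giving N_k = 3 + N_{k-1} + N_{k-1}.
N_0 = 3
N_1 = 3 + 3 + 3 = 9
N_2 = 3 + 9 + 9 = 21
N_3 = 3 + 21 + 21 = 45
Terms of depth exactly 3: N_3 − N_2 = 45 − 21 = 24.

24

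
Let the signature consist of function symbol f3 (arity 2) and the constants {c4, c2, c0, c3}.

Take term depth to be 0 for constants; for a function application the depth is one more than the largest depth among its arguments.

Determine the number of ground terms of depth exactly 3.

Let N_k count ground terms of depth at most k. Each non-constant term of depth ≤ k is some function symbol applied to depth-≤(k−1) arguments, giving N_k = 4 + N_{k-1}^2.
N_0 = 4
N_1 = 4 + 4^2 = 20
N_2 = 4 + 20^2 = 404
N_3 = 4 + 404^2 = 163220
Terms of depth exactly 3: N_3 − N_2 = 163220 − 404 = 162816.

162816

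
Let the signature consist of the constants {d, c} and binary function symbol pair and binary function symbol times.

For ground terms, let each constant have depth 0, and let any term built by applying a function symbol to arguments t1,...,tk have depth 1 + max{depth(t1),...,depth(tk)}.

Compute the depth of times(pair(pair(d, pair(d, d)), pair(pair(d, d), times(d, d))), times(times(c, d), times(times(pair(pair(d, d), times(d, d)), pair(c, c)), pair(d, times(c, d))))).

depth(pair(d, d)) = 1 + max(0, 0) = 1
depth(pair(d, pair(d, d))) = 1 + max(0, 1) = 2
depth(times(d, d)) = 1 + max(0, 0) = 1
depth(pair(pair(d, d), times(d, d))) = 1 + max(1, 1) = 2
depth(pair(pair(d, pair(d, d)), pair(pair(d, d), times(d, d)))) = 1 + max(2, 2) = 3
depth(times(c, d)) = 1 + max(0, 0) = 1
depth(pair(c, c)) = 1 + max(0, 0) = 1
depth(times(pair(pair(d, d), times(d, d)), pair(c, c))) = 1 + max(2, 1) = 3
depth(pair(d, times(c, d))) = 1 + max(0, 1) = 2
depth(times(times(pair(pair(d, d), times(d, d)), pair(c, c)), pair(d, times(c, d)))) = 1 + max(3, 2) = 4
depth(times(times(c, d), times(times(pair(pair(d, d), times(d, d)), pair(c, c)), pair(d, times(c, d))))) = 1 + max(1, 4) = 5
depth(times(pair(pair(d, pair(d, d)), pair(pair(d, d), times(d, d))), times(times(c, d), times(times(pair(pair(d, d), times(d, d)), pair(c, c)), pair(d, times(c, d)))))) = 1 + max(3, 5) = 6

6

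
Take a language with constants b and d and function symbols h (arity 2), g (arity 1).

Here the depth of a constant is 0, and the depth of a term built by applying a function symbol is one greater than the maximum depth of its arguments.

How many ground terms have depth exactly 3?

5478

If N_k denotes the number of depth-≤k ground terms, the 2 constants give N_0 = 2, and each function symbol of arity r contributes N_{k-1}^r new terms at level k: N_k = 2 + N_{k-1}^2 + N_{k-1}.
N_0 = 2
N_1 = 2 + 2^2 + 2 = 8
N_2 = 2 + 8^2 + 8 = 74
N_3 = 2 + 74^2 + 74 = 5552
Terms of depth exactly 3: N_3 − N_2 = 5552 − 74 = 5478.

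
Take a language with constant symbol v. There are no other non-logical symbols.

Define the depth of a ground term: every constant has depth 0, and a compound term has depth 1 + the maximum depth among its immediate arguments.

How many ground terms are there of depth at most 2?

With no function symbols every ground term is a constant, so there is exactly 1 ground term at every depth bound.
N_0 = 1
N_1 = 1
N_2 = 1
Explicitly: v.

1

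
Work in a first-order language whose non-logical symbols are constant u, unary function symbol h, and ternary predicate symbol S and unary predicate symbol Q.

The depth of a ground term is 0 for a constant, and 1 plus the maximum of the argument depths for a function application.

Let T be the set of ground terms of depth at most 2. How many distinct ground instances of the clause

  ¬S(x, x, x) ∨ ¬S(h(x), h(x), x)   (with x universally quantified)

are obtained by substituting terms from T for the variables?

Ground terms of depth ≤ 2:
  Let N_k count ground terms of depth at most k. Each non-constant term of depth ≤ k is some function symbol applied to depth-≤(k−1) arguments, giving N_k = 1 + N_{k-1}.
  N_0 = 1
  N_1 = 1 + 1 = 2
  N_2 = 1 + 2 = 3
  Explicitly: u, h(u), h(h(u)).
So there are 3 ground terms available for substitution.
The body mentions the single quantified variable x; since ground terms form a free algebra, no two substitutions collapse to the same formula.
Number of ground instances = 3.

3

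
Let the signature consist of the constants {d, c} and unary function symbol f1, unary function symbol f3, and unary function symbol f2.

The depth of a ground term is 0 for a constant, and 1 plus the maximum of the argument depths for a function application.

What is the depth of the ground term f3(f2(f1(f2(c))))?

depth(f2(c)) = 1 + depth(c) = 1 + 0 = 1
depth(f1(f2(c))) = 1 + depth(f2(c)) = 1 + 1 = 2
depth(f2(f1(f2(c)))) = 1 + depth(f1(f2(c))) = 1 + 2 = 3
depth(f3(f2(f1(f2(c))))) = 1 + depth(f2(f1(f2(c)))) = 1 + 3 = 4

4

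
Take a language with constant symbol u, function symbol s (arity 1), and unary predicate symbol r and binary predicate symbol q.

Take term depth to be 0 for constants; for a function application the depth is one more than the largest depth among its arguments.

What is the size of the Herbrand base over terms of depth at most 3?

20

First count ground terms of depth ≤ 3.
Let N_k = |{terms of depth ≤ k}|. Then N_0 = 1 and N_k = 1 + N_{k-1} for k ≥ 1 (one summand per function symbol, arity giving the exponent).
N_0 = 1
N_1 = 1 + 1 = 2
N_2 = 1 + 2 = 3
N_3 = 1 + 3 = 4
Explicitly: u, s(u), s(s(u)), s(s(s(u))).
So |H| = 4.
For each predicate symbol, the number of ground atoms is |H| raised to its arity; summing:
  r: 4;  q: 4^2 = 16
Total ground atoms: 4 + 16 = 20.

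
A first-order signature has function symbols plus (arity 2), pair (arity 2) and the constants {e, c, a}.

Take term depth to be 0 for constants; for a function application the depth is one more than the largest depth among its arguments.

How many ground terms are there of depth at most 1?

Let N_k = |{terms of depth ≤ k}|. Then N_0 = 3 and N_k = 3 + N_{k-1}^2 + N_{k-1}^2 for k ≥ 1 (one summand per function symbol, arity giving the exponent).
N_0 = 3
N_1 = 3 + 3^2 + 3^2 = 21

21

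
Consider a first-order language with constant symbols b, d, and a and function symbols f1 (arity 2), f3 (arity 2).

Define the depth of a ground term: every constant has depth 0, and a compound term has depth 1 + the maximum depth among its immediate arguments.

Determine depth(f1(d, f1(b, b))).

2

depth(f1(b, b)) = 1 + max(0, 0) = 1
depth(f1(d, f1(b, b))) = 1 + max(0, 1) = 2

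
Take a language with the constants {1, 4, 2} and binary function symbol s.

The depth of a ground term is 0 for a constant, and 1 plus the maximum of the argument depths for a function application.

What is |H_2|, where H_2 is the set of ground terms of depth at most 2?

Count level by level. With function symbols s/2, the terms of depth ≤ k are the 3 constants together with each function applied to depth-≤(k−1) tuples, so N_k = 3 + N_{k-1}^2.
N_0 = 3
N_1 = 3 + 3^2 = 12
N_2 = 3 + 12^2 = 147

147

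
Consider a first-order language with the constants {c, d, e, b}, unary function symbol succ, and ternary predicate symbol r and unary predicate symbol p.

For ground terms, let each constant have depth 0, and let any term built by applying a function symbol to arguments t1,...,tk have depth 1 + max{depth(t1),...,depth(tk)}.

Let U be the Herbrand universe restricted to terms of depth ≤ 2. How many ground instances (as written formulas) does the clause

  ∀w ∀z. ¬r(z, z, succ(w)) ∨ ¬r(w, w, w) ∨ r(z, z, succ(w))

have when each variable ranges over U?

Ground terms of depth ≤ 2:
  Let N_k = |{terms of depth ≤ k}|. Then N_0 = 4 and N_k = 4 + N_{k-1} for k ≥ 1 (one summand per function symbol, arity giving the exponent).
  N_0 = 4
  N_1 = 4 + 4 = 8
  N_2 = 4 + 8 = 12
  Explicitly: c, d, e, b, succ(c), succ(d), succ(e), succ(b), succ(succ(c)), succ(succ(d)), succ(succ(e)), succ(succ(b)).
So there are 12 ground terms available for substitution.
The body mentions every one of the 2 quantified variables; since ground terms form a free algebra, no two substitutions collapse to the same formula.
Number of ground instances = 12^2 = 144.

144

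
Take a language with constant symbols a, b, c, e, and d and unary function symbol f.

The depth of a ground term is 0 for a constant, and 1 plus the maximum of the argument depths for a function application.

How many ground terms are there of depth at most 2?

Let N_k = |{terms of depth ≤ k}|. Then N_0 = 5 and N_k = 5 + N_{k-1} for k ≥ 1 (one summand per function symbol, arity giving the exponent).
N_0 = 5
N_1 = 5 + 5 = 10
N_2 = 5 + 10 = 15

15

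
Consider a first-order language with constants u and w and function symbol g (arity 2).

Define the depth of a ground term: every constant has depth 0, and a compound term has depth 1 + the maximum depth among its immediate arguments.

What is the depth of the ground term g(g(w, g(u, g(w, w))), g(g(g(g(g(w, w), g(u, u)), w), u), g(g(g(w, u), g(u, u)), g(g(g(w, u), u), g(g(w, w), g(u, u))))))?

6

depth(g(w, w)) = 1 + max(0, 0) = 1
depth(g(u, g(w, w))) = 1 + max(0, 1) = 2
depth(g(w, g(u, g(w, w)))) = 1 + max(0, 2) = 3
depth(g(u, u)) = 1 + max(0, 0) = 1
depth(g(g(w, w), g(u, u))) = 1 + max(1, 1) = 2
depth(g(g(g(w, w), g(u, u)), w)) = 1 + max(2, 0) = 3
depth(g(g(g(g(w, w), g(u, u)), w), u)) = 1 + max(3, 0) = 4
depth(g(w, u)) = 1 + max(0, 0) = 1
depth(g(g(w, u), g(u, u))) = 1 + max(1, 1) = 2
depth(g(g(w, u), u)) = 1 + max(1, 0) = 2
depth(g(g(g(w, u), u), g(g(w, w), g(u, u)))) = 1 + max(2, 2) = 3
depth(g(g(g(w, u), g(u, u)), g(g(g(w, u), u), g(g(w, w), g(u, u))))) = 1 + max(2, 3) = 4
depth(g(g(g(g(g(w, w), g(u, u)), w), u), g(g(g(w, u), g(u, u)), g(g(g(w, u), u), g(g(w, w), g(u, u)))))) = 1 + max(4, 4) = 5
depth(g(g(w, g(u, g(w, w))), g(g(g(g(g(w, w), g(u, u)), w), u), g(g(g(w, u), g(u, u)), g(g(g(w, u), u), g(g(w, w), g(u, u))))))) = 1 + max(3, 5) = 6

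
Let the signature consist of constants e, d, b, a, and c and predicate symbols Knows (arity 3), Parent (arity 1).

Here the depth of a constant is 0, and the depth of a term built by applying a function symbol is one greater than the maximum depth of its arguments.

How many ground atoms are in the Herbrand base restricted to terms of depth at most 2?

130

First count ground terms of depth ≤ 2.
With no function symbols every ground term is a constant, so there are exactly 5 ground terms at every depth bound.
N_0 = 5
N_1 = 5
N_2 = 5
Explicitly: e, d, b, a, c.
So |H| = 5.
For each predicate symbol, the number of ground atoms is |H| raised to its arity; summing:
  Knows: 5^3 = 125;  Parent: 5
Total ground atoms: 125 + 5 = 130.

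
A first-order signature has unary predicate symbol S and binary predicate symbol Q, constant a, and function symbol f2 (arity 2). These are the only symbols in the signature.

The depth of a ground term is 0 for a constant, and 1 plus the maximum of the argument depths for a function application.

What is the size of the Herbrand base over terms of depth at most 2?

First count ground terms of depth ≤ 2.
Count level by level. With function symbols f2/2, the terms of depth ≤ k are the 1 constant together with each function applied to depth-≤(k−1) tuples, so N_k = 1 + N_{k-1}^2.
N_0 = 1
N_1 = 1 + 1^2 = 2
N_2 = 1 + 2^2 = 5
Explicitly: a, f2(a, a), f2(a, f2(a, a)), f2(f2(a, a), a), f2(f2(a, a), f2(a, a)).
So |H| = 5.
Each predicate of arity r yields |H|^r ground atoms (one per choice of an r-tuple from H):
  S: 5;  Q: 5^2 = 25
Total ground atoms: 5 + 25 = 30.

30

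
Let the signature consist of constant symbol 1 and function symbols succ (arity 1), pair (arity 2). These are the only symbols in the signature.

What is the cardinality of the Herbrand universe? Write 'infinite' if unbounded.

The signature has at least one function symbol (succ, arity 1) and at least one constant (1).
Iterating succ gives infinitely many distinct ground terms: 1, succ(1), succ(succ(1)), ...
So the Herbrand universe is infinite.

infinite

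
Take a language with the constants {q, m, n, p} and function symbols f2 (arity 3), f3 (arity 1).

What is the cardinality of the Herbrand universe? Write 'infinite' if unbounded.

The signature has at least one function symbol (f2, arity 3) and at least one constant (q).
Iterating f2 gives infinitely many distinct ground terms: q, f2(q, q, q), f2(f2(q, q, q), f2(q, q, q), f2(q, q, q)), ...
So the Herbrand universe is infinite.

infinite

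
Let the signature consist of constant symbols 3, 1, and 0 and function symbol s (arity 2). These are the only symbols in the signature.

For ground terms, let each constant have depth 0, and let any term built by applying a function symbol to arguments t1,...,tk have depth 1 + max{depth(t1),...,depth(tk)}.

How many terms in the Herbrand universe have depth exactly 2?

Count level by level. With function symbols s/2, the terms of depth ≤ k are the 3 constants together with each function applied to depth-≤(k−1) tuples, so N_k = 3 + N_{k-1}^2.
N_0 = 3
N_1 = 3 + 3^2 = 12
N_2 = 3 + 12^2 = 147
Terms of depth exactly 2: N_2 − N_1 = 147 − 12 = 135.

135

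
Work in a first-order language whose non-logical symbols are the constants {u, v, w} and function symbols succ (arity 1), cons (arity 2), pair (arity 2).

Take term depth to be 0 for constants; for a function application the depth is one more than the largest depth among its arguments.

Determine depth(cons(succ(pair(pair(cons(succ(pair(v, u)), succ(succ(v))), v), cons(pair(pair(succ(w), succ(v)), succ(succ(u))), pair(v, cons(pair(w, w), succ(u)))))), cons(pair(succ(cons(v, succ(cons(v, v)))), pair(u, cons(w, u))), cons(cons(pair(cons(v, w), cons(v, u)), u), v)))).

7

depth(pair(v, u)) = 1 + max(0, 0) = 1
depth(succ(pair(v, u))) = 1 + depth(pair(v, u)) = 1 + 1 = 2
depth(succ(v)) = 1 + depth(v) = 1 + 0 = 1
depth(succ(succ(v))) = 1 + depth(succ(v)) = 1 + 1 = 2
depth(cons(succ(pair(v, u)), succ(succ(v)))) = 1 + max(2, 2) = 3
depth(pair(cons(succ(pair(v, u)), succ(succ(v))), v)) = 1 + max(3, 0) = 4
depth(succ(w)) = 1 + depth(w) = 1 + 0 = 1
depth(pair(succ(w), succ(v))) = 1 + max(1, 1) = 2
depth(succ(u)) = 1 + depth(u) = 1 + 0 = 1
depth(succ(succ(u))) = 1 + depth(succ(u)) = 1 + 1 = 2
depth(pair(pair(succ(w), succ(v)), succ(succ(u)))) = 1 + max(2, 2) = 3
depth(pair(w, w)) = 1 + max(0, 0) = 1
depth(cons(pair(w, w), succ(u))) = 1 + max(1, 1) = 2
depth(pair(v, cons(pair(w, w), succ(u)))) = 1 + max(0, 2) = 3
depth(cons(pair(pair(succ(w), succ(v)), succ(succ(u))), pair(v, cons(pair(w, w), succ(u))))) = 1 + max(3, 3) = 4
depth(pair(pair(cons(succ(pair(v, u)), succ(succ(v))), v), cons(pair(pair(succ(w), succ(v)), succ(succ(u))), pair(v, cons(pair(w, w), succ(u)))))) = 1 + max(4, 4) = 5
depth(succ(pair(pair(cons(succ(pair(v, u)), succ(succ(v))), v), cons(pair(pair(succ(w), succ(v)), succ(succ(u))), pair(v, cons(pair(w, w), succ(u))))))) = 1 + depth(pair(pair(cons(succ(pair(v, u)), succ(succ(v))), v), cons(pair(pair(succ(w), succ(v)), succ(succ(u))), pair(v, cons(pair(w, w), succ(u)))))) = 1 + 5 = 6
depth(cons(v, v)) = 1 + max(0, 0) = 1
depth(succ(cons(v, v))) = 1 + depth(cons(v, v)) = 1 + 1 = 2
depth(cons(v, succ(cons(v, v)))) = 1 + max(0, 2) = 3
depth(succ(cons(v, succ(cons(v, v))))) = 1 + depth(cons(v, succ(cons(v, v)))) = 1 + 3 = 4
depth(cons(w, u)) = 1 + max(0, 0) = 1
depth(pair(u, cons(w, u))) = 1 + max(0, 1) = 2
depth(pair(succ(cons(v, succ(cons(v, v)))), pair(u, cons(w, u)))) = 1 + max(4, 2) = 5
depth(cons(v, w)) = 1 + max(0, 0) = 1
depth(cons(v, u)) = 1 + max(0, 0) = 1
depth(pair(cons(v, w), cons(v, u))) = 1 + max(1, 1) = 2
depth(cons(pair(cons(v, w), cons(v, u)), u)) = 1 + max(2, 0) = 3
depth(cons(cons(pair(cons(v, w), cons(v, u)), u), v)) = 1 + max(3, 0) = 4
depth(cons(pair(succ(cons(v, succ(cons(v, v)))), pair(u, cons(w, u))), cons(cons(pair(cons(v, w), cons(v, u)), u), v))) = 1 + max(5, 4) = 6
depth(cons(succ(pair(pair(cons(succ(pair(v, u)), succ(succ(v))), v), cons(pair(pair(succ(w), succ(v)), succ(succ(u))), pair(v, cons(pair(w, w), succ(u)))))), cons(pair(succ(cons(v, succ(cons(v, v)))), pair(u, cons(w, u))), cons(cons(pair(cons(v, w), cons(v, u)), u), v)))) = 1 + max(6, 6) = 7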